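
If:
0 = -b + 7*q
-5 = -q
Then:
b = 35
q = 5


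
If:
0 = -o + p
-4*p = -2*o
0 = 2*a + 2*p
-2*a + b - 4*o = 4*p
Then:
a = 0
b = 0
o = 0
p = 0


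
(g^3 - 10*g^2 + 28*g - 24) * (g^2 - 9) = g^5 - 10*g^4 + 19*g^3 + 66*g^2 - 252*g + 216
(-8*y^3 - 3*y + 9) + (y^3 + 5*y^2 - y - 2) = -7*y^3 + 5*y^2 - 4*y + 7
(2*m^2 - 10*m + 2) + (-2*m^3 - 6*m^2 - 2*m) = -2*m^3 - 4*m^2 - 12*m + 2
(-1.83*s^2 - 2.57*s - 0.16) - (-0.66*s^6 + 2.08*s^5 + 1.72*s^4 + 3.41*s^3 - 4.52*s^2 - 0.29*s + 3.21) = 0.66*s^6 - 2.08*s^5 - 1.72*s^4 - 3.41*s^3 + 2.69*s^2 - 2.28*s - 3.37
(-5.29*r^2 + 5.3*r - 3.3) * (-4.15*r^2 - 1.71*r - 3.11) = 21.9535*r^4 - 12.9491*r^3 + 21.0839*r^2 - 10.84*r + 10.263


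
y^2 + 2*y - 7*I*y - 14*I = (y + 2)*(y - 7*I)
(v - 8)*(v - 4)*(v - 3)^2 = v^4 - 18*v^3 + 113*v^2 - 300*v + 288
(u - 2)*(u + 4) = u^2 + 2*u - 8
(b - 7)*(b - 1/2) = b^2 - 15*b/2 + 7/2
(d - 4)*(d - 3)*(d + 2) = d^3 - 5*d^2 - 2*d + 24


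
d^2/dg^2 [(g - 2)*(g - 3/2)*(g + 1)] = 6*g - 5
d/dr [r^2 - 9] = 2*r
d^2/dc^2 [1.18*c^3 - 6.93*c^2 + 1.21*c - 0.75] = 7.08*c - 13.86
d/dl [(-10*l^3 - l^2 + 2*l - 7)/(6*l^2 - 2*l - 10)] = (-30*l^4 + 20*l^3 + 145*l^2 + 52*l - 17)/(2*(9*l^4 - 6*l^3 - 29*l^2 + 10*l + 25))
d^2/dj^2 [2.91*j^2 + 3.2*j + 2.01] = 5.82000000000000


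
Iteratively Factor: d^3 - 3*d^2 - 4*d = (d - 4)*(d^2 + d) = d*(d - 4)*(d + 1)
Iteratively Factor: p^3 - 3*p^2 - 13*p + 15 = (p - 1)*(p^2 - 2*p - 15) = (p - 1)*(p + 3)*(p - 5)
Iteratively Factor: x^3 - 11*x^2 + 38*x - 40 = (x - 2)*(x^2 - 9*x + 20) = (x - 4)*(x - 2)*(x - 5)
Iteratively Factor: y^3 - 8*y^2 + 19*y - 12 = (y - 1)*(y^2 - 7*y + 12) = (y - 3)*(y - 1)*(y - 4)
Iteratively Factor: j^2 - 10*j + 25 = (j - 5)*(j - 5)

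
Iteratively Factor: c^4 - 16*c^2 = (c)*(c^3 - 16*c) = c*(c + 4)*(c^2 - 4*c) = c*(c - 4)*(c + 4)*(c)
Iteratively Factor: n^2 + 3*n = (n + 3)*(n)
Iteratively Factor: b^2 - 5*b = (b - 5)*(b)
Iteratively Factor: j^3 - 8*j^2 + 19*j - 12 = (j - 1)*(j^2 - 7*j + 12) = (j - 4)*(j - 1)*(j - 3)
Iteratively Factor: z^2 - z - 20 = (z - 5)*(z + 4)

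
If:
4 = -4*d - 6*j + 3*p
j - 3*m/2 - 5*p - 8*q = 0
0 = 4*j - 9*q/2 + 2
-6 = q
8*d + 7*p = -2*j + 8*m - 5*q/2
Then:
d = 6211/476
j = -29/4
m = 3109/238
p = 1007/238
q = -6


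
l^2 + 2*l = l*(l + 2)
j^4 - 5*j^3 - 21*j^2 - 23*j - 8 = (j - 8)*(j + 1)^3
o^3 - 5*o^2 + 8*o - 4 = (o - 2)^2*(o - 1)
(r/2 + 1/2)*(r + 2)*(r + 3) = r^3/2 + 3*r^2 + 11*r/2 + 3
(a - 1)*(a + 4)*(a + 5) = a^3 + 8*a^2 + 11*a - 20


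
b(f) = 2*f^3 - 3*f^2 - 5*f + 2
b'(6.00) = 175.00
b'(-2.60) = 51.16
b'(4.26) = 78.33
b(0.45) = -0.68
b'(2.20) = 10.84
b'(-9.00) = 535.00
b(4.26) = 80.87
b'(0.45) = -6.48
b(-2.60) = -40.43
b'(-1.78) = 24.69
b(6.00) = 296.00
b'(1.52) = -0.26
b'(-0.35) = -2.16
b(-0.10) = 2.47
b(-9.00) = -1654.00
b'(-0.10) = -4.34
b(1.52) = -5.51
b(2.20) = -2.22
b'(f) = 6*f^2 - 6*f - 5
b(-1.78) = -9.88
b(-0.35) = 3.30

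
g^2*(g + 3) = g^3 + 3*g^2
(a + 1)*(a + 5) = a^2 + 6*a + 5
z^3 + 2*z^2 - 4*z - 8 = (z - 2)*(z + 2)^2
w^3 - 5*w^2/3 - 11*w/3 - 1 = (w - 3)*(w + 1/3)*(w + 1)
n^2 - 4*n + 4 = (n - 2)^2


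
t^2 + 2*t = t*(t + 2)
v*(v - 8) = v^2 - 8*v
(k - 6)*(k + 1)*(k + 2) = k^3 - 3*k^2 - 16*k - 12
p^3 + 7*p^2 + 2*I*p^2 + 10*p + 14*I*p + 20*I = (p + 2)*(p + 5)*(p + 2*I)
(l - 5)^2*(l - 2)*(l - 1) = l^4 - 13*l^3 + 57*l^2 - 95*l + 50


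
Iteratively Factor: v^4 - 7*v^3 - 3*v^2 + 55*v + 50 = (v - 5)*(v^3 - 2*v^2 - 13*v - 10) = (v - 5)*(v + 1)*(v^2 - 3*v - 10) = (v - 5)^2*(v + 1)*(v + 2)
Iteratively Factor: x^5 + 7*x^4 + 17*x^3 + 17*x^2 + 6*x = (x + 2)*(x^4 + 5*x^3 + 7*x^2 + 3*x) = (x + 1)*(x + 2)*(x^3 + 4*x^2 + 3*x) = x*(x + 1)*(x + 2)*(x^2 + 4*x + 3) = x*(x + 1)^2*(x + 2)*(x + 3)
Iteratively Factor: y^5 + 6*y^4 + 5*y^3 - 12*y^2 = (y - 1)*(y^4 + 7*y^3 + 12*y^2) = y*(y - 1)*(y^3 + 7*y^2 + 12*y) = y*(y - 1)*(y + 3)*(y^2 + 4*y) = y*(y - 1)*(y + 3)*(y + 4)*(y)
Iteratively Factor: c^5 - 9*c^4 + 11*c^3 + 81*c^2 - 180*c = (c - 5)*(c^4 - 4*c^3 - 9*c^2 + 36*c) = (c - 5)*(c + 3)*(c^3 - 7*c^2 + 12*c) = (c - 5)*(c - 4)*(c + 3)*(c^2 - 3*c) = c*(c - 5)*(c - 4)*(c + 3)*(c - 3)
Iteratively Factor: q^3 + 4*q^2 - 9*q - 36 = (q + 3)*(q^2 + q - 12) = (q - 3)*(q + 3)*(q + 4)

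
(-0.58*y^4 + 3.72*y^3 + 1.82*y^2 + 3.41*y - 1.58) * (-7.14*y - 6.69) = 4.1412*y^5 - 22.6806*y^4 - 37.8816*y^3 - 36.5232*y^2 - 11.5317*y + 10.5702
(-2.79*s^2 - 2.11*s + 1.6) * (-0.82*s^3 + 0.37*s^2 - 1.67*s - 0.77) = 2.2878*s^5 + 0.6979*s^4 + 2.5666*s^3 + 6.264*s^2 - 1.0473*s - 1.232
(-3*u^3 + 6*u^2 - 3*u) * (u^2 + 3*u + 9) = -3*u^5 - 3*u^4 - 12*u^3 + 45*u^2 - 27*u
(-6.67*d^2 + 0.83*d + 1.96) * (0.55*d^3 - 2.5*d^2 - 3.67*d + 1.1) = -3.6685*d^5 + 17.1315*d^4 + 23.4819*d^3 - 15.2831*d^2 - 6.2802*d + 2.156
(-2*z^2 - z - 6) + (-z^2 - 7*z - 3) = -3*z^2 - 8*z - 9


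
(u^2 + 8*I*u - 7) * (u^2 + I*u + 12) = u^4 + 9*I*u^3 - 3*u^2 + 89*I*u - 84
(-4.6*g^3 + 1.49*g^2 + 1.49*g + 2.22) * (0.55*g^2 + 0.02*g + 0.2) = -2.53*g^5 + 0.7275*g^4 - 0.0706999999999999*g^3 + 1.5488*g^2 + 0.3424*g + 0.444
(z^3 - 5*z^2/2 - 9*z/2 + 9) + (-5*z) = z^3 - 5*z^2/2 - 19*z/2 + 9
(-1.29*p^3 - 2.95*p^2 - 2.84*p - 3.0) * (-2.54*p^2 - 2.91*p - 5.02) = 3.2766*p^5 + 11.2469*p^4 + 22.2739*p^3 + 30.6934*p^2 + 22.9868*p + 15.06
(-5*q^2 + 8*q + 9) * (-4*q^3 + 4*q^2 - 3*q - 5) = 20*q^5 - 52*q^4 + 11*q^3 + 37*q^2 - 67*q - 45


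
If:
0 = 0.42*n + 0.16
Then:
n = -0.38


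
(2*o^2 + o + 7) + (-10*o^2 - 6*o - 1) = -8*o^2 - 5*o + 6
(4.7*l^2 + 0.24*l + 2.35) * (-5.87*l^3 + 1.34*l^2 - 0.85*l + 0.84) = -27.589*l^5 + 4.8892*l^4 - 17.4679*l^3 + 6.893*l^2 - 1.7959*l + 1.974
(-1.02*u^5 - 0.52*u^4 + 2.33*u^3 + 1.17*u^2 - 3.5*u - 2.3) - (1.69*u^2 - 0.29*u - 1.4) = -1.02*u^5 - 0.52*u^4 + 2.33*u^3 - 0.52*u^2 - 3.21*u - 0.9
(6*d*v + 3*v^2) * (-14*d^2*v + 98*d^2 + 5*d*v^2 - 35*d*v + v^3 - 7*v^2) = -84*d^3*v^2 + 588*d^3*v - 12*d^2*v^3 + 84*d^2*v^2 + 21*d*v^4 - 147*d*v^3 + 3*v^5 - 21*v^4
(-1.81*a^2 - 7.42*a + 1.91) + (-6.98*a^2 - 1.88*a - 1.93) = -8.79*a^2 - 9.3*a - 0.02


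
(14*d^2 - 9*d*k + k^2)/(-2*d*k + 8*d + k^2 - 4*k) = (-7*d + k)/(k - 4)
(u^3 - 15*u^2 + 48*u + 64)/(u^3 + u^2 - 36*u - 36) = (u^2 - 16*u + 64)/(u^2 - 36)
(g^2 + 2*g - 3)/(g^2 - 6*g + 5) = (g + 3)/(g - 5)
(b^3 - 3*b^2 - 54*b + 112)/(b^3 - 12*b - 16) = (-b^3 + 3*b^2 + 54*b - 112)/(-b^3 + 12*b + 16)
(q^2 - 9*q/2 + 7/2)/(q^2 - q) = (q - 7/2)/q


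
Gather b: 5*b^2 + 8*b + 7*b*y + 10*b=5*b^2 + b*(7*y + 18)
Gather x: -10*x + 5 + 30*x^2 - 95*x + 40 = 30*x^2 - 105*x + 45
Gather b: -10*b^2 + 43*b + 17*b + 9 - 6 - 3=-10*b^2 + 60*b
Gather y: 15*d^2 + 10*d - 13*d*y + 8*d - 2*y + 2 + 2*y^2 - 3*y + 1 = 15*d^2 + 18*d + 2*y^2 + y*(-13*d - 5) + 3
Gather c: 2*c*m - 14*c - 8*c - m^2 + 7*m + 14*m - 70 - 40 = c*(2*m - 22) - m^2 + 21*m - 110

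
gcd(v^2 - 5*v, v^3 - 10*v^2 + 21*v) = v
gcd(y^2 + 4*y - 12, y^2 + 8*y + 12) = y + 6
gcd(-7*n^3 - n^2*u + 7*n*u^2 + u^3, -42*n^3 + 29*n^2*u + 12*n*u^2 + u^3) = -7*n^2 + 6*n*u + u^2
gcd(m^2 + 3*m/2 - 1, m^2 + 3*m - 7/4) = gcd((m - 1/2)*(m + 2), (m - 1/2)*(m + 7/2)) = m - 1/2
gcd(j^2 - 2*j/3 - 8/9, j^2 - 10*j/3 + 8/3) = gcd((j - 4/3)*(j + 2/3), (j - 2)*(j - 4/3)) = j - 4/3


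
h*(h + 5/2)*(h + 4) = h^3 + 13*h^2/2 + 10*h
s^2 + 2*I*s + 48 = (s - 6*I)*(s + 8*I)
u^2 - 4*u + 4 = (u - 2)^2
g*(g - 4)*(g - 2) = g^3 - 6*g^2 + 8*g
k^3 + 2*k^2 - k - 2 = (k - 1)*(k + 1)*(k + 2)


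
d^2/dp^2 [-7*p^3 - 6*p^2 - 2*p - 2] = -42*p - 12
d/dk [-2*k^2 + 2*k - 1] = 2 - 4*k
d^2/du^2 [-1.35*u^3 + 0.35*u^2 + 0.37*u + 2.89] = 0.7 - 8.1*u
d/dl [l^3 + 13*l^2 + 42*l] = 3*l^2 + 26*l + 42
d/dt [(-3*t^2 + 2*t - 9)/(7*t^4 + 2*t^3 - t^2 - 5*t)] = (42*t^5 - 36*t^4 + 244*t^3 + 71*t^2 - 18*t - 45)/(t^2*(49*t^6 + 28*t^5 - 10*t^4 - 74*t^3 - 19*t^2 + 10*t + 25))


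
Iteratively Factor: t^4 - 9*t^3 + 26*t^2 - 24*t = (t - 2)*(t^3 - 7*t^2 + 12*t) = t*(t - 2)*(t^2 - 7*t + 12) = t*(t - 3)*(t - 2)*(t - 4)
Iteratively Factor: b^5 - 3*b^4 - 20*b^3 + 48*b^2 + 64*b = (b + 1)*(b^4 - 4*b^3 - 16*b^2 + 64*b) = (b - 4)*(b + 1)*(b^3 - 16*b) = (b - 4)^2*(b + 1)*(b^2 + 4*b) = b*(b - 4)^2*(b + 1)*(b + 4)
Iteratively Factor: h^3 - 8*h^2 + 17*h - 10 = (h - 5)*(h^2 - 3*h + 2) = (h - 5)*(h - 2)*(h - 1)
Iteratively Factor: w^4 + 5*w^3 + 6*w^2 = (w + 3)*(w^3 + 2*w^2) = (w + 2)*(w + 3)*(w^2) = w*(w + 2)*(w + 3)*(w)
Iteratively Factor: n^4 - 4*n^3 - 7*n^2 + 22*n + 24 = (n + 2)*(n^3 - 6*n^2 + 5*n + 12) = (n - 4)*(n + 2)*(n^2 - 2*n - 3) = (n - 4)*(n + 1)*(n + 2)*(n - 3)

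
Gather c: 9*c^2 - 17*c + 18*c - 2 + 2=9*c^2 + c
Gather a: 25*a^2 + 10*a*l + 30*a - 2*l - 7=25*a^2 + a*(10*l + 30) - 2*l - 7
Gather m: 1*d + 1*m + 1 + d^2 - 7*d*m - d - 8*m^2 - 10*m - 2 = d^2 - 8*m^2 + m*(-7*d - 9) - 1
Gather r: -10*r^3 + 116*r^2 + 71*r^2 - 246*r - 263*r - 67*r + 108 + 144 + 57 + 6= -10*r^3 + 187*r^2 - 576*r + 315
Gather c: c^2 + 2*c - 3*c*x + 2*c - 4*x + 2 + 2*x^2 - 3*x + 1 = c^2 + c*(4 - 3*x) + 2*x^2 - 7*x + 3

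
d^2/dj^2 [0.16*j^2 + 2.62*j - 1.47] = 0.320000000000000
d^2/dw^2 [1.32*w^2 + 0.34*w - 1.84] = 2.64000000000000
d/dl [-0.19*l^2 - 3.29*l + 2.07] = -0.38*l - 3.29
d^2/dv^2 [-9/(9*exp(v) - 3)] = (-27*exp(v) - 9)*exp(v)/(3*exp(v) - 1)^3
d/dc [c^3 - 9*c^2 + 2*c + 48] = 3*c^2 - 18*c + 2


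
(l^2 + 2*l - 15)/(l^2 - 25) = (l - 3)/(l - 5)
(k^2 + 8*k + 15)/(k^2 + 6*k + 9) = (k + 5)/(k + 3)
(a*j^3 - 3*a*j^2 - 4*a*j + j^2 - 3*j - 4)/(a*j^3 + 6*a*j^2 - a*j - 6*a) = (a*j^2 - 4*a*j + j - 4)/(a*(j^2 + 5*j - 6))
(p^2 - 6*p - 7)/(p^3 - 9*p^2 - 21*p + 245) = (p + 1)/(p^2 - 2*p - 35)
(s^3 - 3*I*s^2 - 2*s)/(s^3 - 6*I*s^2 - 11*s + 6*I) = s/(s - 3*I)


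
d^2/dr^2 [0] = 0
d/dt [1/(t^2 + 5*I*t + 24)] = (-2*t - 5*I)/(t^2 + 5*I*t + 24)^2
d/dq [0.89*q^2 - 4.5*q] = 1.78*q - 4.5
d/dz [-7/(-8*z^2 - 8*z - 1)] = 56*(-2*z - 1)/(8*z^2 + 8*z + 1)^2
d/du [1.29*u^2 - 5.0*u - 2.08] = 2.58*u - 5.0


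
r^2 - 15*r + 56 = (r - 8)*(r - 7)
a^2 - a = a*(a - 1)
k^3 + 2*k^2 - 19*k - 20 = (k - 4)*(k + 1)*(k + 5)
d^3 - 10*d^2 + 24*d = d*(d - 6)*(d - 4)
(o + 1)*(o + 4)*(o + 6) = o^3 + 11*o^2 + 34*o + 24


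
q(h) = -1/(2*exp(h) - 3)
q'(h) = 2*exp(h)/(2*exp(h) - 3)^2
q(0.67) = -1.10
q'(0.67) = 4.74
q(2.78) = -0.03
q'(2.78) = 0.04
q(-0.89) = 0.46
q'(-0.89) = 0.17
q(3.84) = -0.01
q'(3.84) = 0.01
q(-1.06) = 0.43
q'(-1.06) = 0.13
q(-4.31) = 0.34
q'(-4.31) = 0.00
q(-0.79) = 0.48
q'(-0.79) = 0.21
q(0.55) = -2.14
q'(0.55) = 15.93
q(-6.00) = 0.33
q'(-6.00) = 0.00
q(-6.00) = 0.33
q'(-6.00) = 0.00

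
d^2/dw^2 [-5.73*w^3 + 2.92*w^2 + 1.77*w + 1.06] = 5.84 - 34.38*w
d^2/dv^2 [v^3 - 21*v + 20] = 6*v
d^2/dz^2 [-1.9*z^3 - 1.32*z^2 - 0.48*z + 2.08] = -11.4*z - 2.64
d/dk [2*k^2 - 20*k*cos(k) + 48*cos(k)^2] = 20*k*sin(k) + 4*k - 48*sin(2*k) - 20*cos(k)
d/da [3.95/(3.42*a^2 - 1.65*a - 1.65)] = (6.5175 - 27.018*a)/(-3.42*a^2 + 1.65*a + 1.65)^2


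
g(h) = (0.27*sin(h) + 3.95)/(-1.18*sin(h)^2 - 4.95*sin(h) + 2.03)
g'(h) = (2.36*sin(h)*cos(h) + 4.95*cos(h))*(0.27*sin(h) + 3.95)/(-1.18*sin(h)^2 - 4.95*sin(h) + 2.03)^2 + 0.27*cos(h)/(-1.18*sin(h)^2 - 4.95*sin(h) + 2.03)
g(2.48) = -2.83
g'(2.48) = -9.65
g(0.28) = 7.04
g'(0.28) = 66.70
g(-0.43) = 0.99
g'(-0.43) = 0.98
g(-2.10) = 0.69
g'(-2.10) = -0.21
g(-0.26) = 1.20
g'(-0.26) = 1.65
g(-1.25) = 0.65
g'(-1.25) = 0.11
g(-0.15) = 1.43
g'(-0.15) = 2.46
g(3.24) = 1.57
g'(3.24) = -3.04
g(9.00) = -19.30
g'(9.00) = -493.90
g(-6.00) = 7.26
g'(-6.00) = 70.91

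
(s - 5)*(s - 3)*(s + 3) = s^3 - 5*s^2 - 9*s + 45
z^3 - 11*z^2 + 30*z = z*(z - 6)*(z - 5)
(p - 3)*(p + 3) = p^2 - 9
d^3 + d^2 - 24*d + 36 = (d - 3)*(d - 2)*(d + 6)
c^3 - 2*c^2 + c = c*(c - 1)^2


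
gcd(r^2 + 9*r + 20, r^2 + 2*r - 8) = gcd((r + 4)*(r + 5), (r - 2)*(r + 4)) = r + 4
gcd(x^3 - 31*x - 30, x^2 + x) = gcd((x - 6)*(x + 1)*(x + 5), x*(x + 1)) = x + 1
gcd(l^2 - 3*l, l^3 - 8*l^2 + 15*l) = l^2 - 3*l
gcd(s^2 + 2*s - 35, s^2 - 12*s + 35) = s - 5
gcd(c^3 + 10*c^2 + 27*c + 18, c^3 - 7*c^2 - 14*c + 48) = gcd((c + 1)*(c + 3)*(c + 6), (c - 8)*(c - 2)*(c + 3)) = c + 3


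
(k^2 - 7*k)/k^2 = (k - 7)/k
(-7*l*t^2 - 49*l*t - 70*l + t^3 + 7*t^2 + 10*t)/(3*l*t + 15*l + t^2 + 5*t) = (-7*l*t - 14*l + t^2 + 2*t)/(3*l + t)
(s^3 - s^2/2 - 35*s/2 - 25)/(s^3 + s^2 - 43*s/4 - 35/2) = 2*(s - 5)/(2*s - 7)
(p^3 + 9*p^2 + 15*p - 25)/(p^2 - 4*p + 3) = (p^2 + 10*p + 25)/(p - 3)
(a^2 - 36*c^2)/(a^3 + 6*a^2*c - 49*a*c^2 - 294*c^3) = (a - 6*c)/(a^2 - 49*c^2)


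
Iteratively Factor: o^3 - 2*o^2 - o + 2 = (o - 1)*(o^2 - o - 2) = (o - 2)*(o - 1)*(o + 1)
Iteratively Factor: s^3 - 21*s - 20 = (s - 5)*(s^2 + 5*s + 4) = (s - 5)*(s + 1)*(s + 4)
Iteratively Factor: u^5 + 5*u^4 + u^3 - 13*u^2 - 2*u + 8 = (u - 1)*(u^4 + 6*u^3 + 7*u^2 - 6*u - 8) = (u - 1)*(u + 2)*(u^3 + 4*u^2 - u - 4) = (u - 1)^2*(u + 2)*(u^2 + 5*u + 4) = (u - 1)^2*(u + 2)*(u + 4)*(u + 1)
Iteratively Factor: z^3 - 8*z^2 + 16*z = (z - 4)*(z^2 - 4*z) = (z - 4)^2*(z)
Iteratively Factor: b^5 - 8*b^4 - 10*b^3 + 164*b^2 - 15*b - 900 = (b - 5)*(b^4 - 3*b^3 - 25*b^2 + 39*b + 180) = (b - 5)^2*(b^3 + 2*b^2 - 15*b - 36) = (b - 5)^2*(b + 3)*(b^2 - b - 12) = (b - 5)^2*(b - 4)*(b + 3)*(b + 3)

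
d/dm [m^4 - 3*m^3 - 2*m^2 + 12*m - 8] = 4*m^3 - 9*m^2 - 4*m + 12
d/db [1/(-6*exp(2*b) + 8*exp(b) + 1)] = (12*exp(b) - 8)*exp(b)/(-6*exp(2*b) + 8*exp(b) + 1)^2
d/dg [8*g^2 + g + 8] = 16*g + 1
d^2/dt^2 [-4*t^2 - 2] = -8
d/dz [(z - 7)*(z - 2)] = 2*z - 9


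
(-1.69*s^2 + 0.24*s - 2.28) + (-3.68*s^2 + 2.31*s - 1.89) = -5.37*s^2 + 2.55*s - 4.17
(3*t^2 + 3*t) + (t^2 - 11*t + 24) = 4*t^2 - 8*t + 24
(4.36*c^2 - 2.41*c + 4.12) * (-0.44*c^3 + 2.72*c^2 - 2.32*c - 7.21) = -1.9184*c^5 + 12.9196*c^4 - 18.4832*c^3 - 14.638*c^2 + 7.8177*c - 29.7052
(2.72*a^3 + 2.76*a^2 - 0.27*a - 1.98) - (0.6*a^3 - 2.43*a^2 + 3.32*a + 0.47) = 2.12*a^3 + 5.19*a^2 - 3.59*a - 2.45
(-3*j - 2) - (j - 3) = 1 - 4*j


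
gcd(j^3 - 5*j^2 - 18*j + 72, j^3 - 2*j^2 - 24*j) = j^2 - 2*j - 24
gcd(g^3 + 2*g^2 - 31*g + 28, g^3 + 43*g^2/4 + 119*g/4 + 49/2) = g + 7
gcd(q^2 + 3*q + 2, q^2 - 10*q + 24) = 1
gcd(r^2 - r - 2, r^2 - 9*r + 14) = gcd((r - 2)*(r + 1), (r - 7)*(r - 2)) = r - 2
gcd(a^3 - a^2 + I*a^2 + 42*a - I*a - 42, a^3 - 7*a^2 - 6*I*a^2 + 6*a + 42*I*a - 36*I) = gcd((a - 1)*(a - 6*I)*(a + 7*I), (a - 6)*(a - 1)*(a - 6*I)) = a^2 + a*(-1 - 6*I) + 6*I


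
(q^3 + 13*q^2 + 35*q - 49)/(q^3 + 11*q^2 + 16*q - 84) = (q^2 + 6*q - 7)/(q^2 + 4*q - 12)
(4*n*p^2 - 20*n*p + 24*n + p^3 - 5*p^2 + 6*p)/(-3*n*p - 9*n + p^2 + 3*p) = (-4*n*p^2 + 20*n*p - 24*n - p^3 + 5*p^2 - 6*p)/(3*n*p + 9*n - p^2 - 3*p)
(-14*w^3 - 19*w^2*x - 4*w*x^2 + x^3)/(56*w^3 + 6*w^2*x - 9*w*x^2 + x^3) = (w + x)/(-4*w + x)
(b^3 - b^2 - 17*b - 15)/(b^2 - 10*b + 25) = (b^2 + 4*b + 3)/(b - 5)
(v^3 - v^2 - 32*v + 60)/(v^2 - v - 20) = (v^2 + 4*v - 12)/(v + 4)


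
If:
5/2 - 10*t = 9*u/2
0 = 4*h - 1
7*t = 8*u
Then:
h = 1/4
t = 40/223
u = 35/223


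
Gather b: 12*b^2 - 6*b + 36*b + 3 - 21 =12*b^2 + 30*b - 18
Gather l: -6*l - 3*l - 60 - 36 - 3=-9*l - 99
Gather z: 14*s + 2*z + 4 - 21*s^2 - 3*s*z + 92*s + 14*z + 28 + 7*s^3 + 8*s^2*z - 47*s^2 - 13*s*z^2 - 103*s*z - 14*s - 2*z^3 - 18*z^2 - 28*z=7*s^3 - 68*s^2 + 92*s - 2*z^3 + z^2*(-13*s - 18) + z*(8*s^2 - 106*s - 12) + 32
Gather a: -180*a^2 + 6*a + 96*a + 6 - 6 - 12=-180*a^2 + 102*a - 12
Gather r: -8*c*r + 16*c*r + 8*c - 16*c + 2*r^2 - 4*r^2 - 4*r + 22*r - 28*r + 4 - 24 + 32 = -8*c - 2*r^2 + r*(8*c - 10) + 12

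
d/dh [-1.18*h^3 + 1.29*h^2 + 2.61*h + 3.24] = -3.54*h^2 + 2.58*h + 2.61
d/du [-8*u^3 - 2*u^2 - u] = -24*u^2 - 4*u - 1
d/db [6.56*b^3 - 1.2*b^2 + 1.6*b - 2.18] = 19.68*b^2 - 2.4*b + 1.6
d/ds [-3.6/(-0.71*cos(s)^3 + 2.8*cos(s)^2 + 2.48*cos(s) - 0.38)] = (7.668*cos(s)^2 - 20.16*cos(s) - 8.928)*sin(s)/(0.71*cos(s)^3 - 2.8*cos(s)^2 - 2.48*cos(s) + 0.38)^2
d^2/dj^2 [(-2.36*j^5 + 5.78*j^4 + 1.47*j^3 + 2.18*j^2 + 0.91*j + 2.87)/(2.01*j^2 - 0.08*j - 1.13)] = (-57.2078159999999*j^7 + 52.775364*j^6 + 90.727032*j^5 - 84.947052*j^4 - 37.15898*j^3 + 188.642238*j^2 + 20.89458*j + 18.476754)/(8.120601*j^6 - 0.969624*j^5 - 13.657347*j^4 + 1.089712*j^3 + 7.678011*j^2 - 0.306456*j - 1.442897)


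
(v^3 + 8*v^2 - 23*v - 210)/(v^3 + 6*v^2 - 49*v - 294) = (v - 5)/(v - 7)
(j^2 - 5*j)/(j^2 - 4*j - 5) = j/(j + 1)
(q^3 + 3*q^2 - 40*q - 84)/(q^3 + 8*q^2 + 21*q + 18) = (q^2 + q - 42)/(q^2 + 6*q + 9)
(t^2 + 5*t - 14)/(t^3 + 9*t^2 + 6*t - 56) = 1/(t + 4)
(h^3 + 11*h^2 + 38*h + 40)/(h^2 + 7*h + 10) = h + 4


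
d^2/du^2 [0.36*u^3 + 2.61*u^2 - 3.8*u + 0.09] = 2.16*u + 5.22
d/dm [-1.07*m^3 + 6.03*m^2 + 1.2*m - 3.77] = -3.21*m^2 + 12.06*m + 1.2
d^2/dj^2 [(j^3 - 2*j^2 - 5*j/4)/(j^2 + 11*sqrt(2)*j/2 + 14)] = 2*(44*sqrt(2)*j^3 + 181*j^3 + 336*j^2 + 924*sqrt(2)*j^2 + 2562*j - 1568 + 385*sqrt(2))/(4*j^6 + 66*sqrt(2)*j^5 + 894*j^4 + 3179*sqrt(2)*j^3 + 12516*j^2 + 12936*sqrt(2)*j + 10976)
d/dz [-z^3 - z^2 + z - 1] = -3*z^2 - 2*z + 1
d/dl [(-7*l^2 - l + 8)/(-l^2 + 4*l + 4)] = (-29*l^2 - 40*l - 36)/(l^4 - 8*l^3 + 8*l^2 + 32*l + 16)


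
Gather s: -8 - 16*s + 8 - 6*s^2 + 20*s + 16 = -6*s^2 + 4*s + 16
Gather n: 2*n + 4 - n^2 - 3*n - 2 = -n^2 - n + 2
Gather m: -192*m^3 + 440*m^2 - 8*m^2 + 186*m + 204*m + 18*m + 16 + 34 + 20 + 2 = -192*m^3 + 432*m^2 + 408*m + 72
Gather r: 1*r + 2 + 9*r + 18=10*r + 20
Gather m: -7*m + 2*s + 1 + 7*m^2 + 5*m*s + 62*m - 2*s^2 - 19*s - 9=7*m^2 + m*(5*s + 55) - 2*s^2 - 17*s - 8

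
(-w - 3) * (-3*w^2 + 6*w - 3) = 3*w^3 + 3*w^2 - 15*w + 9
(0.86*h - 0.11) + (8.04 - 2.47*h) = 7.93 - 1.61*h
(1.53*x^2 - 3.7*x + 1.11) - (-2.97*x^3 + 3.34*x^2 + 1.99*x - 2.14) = 2.97*x^3 - 1.81*x^2 - 5.69*x + 3.25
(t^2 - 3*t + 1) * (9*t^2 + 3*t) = 9*t^4 - 24*t^3 + 3*t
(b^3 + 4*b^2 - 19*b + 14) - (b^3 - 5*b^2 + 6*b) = 9*b^2 - 25*b + 14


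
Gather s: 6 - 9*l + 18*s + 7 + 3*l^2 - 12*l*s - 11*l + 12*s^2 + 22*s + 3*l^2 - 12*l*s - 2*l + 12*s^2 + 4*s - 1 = 6*l^2 - 22*l + 24*s^2 + s*(44 - 24*l) + 12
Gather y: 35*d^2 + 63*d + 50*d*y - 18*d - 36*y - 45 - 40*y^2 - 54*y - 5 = 35*d^2 + 45*d - 40*y^2 + y*(50*d - 90) - 50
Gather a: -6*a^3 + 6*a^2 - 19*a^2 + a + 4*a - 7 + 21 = -6*a^3 - 13*a^2 + 5*a + 14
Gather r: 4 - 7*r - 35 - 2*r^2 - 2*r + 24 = -2*r^2 - 9*r - 7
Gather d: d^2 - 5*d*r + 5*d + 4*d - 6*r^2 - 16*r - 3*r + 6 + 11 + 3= d^2 + d*(9 - 5*r) - 6*r^2 - 19*r + 20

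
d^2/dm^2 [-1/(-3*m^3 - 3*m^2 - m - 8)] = 2*(-3*(3*m + 1)*(3*m^3 + 3*m^2 + m + 8) + (9*m^2 + 6*m + 1)^2)/(3*m^3 + 3*m^2 + m + 8)^3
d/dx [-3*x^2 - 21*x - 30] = -6*x - 21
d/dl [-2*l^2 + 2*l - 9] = 2 - 4*l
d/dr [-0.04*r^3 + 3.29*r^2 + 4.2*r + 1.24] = -0.12*r^2 + 6.58*r + 4.2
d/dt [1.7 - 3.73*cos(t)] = 3.73*sin(t)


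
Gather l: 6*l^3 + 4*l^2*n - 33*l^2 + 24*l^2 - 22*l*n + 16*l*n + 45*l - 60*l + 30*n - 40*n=6*l^3 + l^2*(4*n - 9) + l*(-6*n - 15) - 10*n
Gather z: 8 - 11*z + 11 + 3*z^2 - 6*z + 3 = 3*z^2 - 17*z + 22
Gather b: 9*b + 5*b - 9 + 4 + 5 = 14*b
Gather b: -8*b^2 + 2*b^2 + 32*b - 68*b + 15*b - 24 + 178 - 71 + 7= -6*b^2 - 21*b + 90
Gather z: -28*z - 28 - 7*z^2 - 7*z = -7*z^2 - 35*z - 28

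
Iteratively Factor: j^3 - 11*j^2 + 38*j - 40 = (j - 5)*(j^2 - 6*j + 8) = (j - 5)*(j - 4)*(j - 2)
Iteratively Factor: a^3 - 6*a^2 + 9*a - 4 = (a - 1)*(a^2 - 5*a + 4) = (a - 4)*(a - 1)*(a - 1)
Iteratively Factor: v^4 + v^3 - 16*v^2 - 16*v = (v + 1)*(v^3 - 16*v) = (v - 4)*(v + 1)*(v^2 + 4*v) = v*(v - 4)*(v + 1)*(v + 4)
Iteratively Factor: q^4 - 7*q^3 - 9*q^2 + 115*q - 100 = (q - 5)*(q^3 - 2*q^2 - 19*q + 20) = (q - 5)^2*(q^2 + 3*q - 4) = (q - 5)^2*(q - 1)*(q + 4)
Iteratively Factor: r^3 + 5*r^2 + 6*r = (r + 3)*(r^2 + 2*r) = r*(r + 3)*(r + 2)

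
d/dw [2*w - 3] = 2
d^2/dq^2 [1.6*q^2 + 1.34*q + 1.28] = 3.20000000000000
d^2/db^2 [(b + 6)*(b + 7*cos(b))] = -7*(b + 6)*cos(b) - 14*sin(b) + 2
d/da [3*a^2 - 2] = 6*a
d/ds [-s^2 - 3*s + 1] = -2*s - 3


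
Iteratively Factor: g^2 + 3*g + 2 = (g + 1)*(g + 2)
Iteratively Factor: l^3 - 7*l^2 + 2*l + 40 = (l + 2)*(l^2 - 9*l + 20) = (l - 5)*(l + 2)*(l - 4)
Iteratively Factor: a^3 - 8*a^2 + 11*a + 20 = (a - 4)*(a^2 - 4*a - 5) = (a - 5)*(a - 4)*(a + 1)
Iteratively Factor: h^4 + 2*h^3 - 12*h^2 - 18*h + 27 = (h + 3)*(h^3 - h^2 - 9*h + 9) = (h - 3)*(h + 3)*(h^2 + 2*h - 3) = (h - 3)*(h + 3)^2*(h - 1)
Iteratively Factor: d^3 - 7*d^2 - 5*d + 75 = (d - 5)*(d^2 - 2*d - 15) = (d - 5)^2*(d + 3)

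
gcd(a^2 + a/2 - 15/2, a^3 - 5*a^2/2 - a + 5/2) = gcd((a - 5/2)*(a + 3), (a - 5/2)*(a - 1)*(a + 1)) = a - 5/2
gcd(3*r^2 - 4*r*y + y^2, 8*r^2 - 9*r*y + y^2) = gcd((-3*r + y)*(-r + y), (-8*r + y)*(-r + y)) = -r + y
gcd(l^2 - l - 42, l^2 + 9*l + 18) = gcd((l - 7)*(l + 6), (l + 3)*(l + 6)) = l + 6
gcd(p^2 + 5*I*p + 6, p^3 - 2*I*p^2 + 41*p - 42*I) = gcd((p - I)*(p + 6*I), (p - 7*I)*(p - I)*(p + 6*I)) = p^2 + 5*I*p + 6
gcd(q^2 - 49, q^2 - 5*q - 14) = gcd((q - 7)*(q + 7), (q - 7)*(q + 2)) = q - 7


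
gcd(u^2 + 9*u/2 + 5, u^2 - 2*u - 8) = u + 2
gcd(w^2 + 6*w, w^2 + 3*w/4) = w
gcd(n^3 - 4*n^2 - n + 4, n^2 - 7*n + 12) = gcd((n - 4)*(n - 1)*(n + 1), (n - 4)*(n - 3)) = n - 4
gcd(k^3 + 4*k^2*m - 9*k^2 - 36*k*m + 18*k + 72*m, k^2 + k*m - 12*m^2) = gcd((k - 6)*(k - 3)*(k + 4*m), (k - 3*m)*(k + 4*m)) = k + 4*m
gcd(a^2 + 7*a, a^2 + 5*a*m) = a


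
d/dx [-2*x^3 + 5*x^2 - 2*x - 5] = -6*x^2 + 10*x - 2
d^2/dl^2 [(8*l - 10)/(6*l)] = -10/(3*l^3)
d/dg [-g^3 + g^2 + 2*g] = -3*g^2 + 2*g + 2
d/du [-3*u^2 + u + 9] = 1 - 6*u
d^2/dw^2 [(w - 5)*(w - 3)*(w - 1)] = 6*w - 18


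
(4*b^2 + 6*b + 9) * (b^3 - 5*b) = 4*b^5 + 6*b^4 - 11*b^3 - 30*b^2 - 45*b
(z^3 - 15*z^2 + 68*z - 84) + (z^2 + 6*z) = z^3 - 14*z^2 + 74*z - 84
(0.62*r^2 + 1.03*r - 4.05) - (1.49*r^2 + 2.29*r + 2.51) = -0.87*r^2 - 1.26*r - 6.56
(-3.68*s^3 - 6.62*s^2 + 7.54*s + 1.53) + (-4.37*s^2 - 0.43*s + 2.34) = -3.68*s^3 - 10.99*s^2 + 7.11*s + 3.87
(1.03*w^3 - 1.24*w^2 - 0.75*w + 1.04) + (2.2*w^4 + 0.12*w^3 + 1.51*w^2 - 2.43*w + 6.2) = 2.2*w^4 + 1.15*w^3 + 0.27*w^2 - 3.18*w + 7.24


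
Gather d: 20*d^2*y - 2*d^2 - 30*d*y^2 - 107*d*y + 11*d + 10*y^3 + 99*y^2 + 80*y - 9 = d^2*(20*y - 2) + d*(-30*y^2 - 107*y + 11) + 10*y^3 + 99*y^2 + 80*y - 9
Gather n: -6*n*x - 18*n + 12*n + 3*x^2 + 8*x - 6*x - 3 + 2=n*(-6*x - 6) + 3*x^2 + 2*x - 1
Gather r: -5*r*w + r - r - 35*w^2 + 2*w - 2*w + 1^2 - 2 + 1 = -5*r*w - 35*w^2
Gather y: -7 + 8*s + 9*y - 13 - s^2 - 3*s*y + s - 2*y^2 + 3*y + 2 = -s^2 + 9*s - 2*y^2 + y*(12 - 3*s) - 18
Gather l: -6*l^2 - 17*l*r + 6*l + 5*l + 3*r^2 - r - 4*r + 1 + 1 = -6*l^2 + l*(11 - 17*r) + 3*r^2 - 5*r + 2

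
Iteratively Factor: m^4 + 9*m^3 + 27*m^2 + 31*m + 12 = (m + 1)*(m^3 + 8*m^2 + 19*m + 12) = (m + 1)^2*(m^2 + 7*m + 12) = (m + 1)^2*(m + 4)*(m + 3)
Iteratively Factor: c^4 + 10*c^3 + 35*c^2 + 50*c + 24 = (c + 4)*(c^3 + 6*c^2 + 11*c + 6) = (c + 3)*(c + 4)*(c^2 + 3*c + 2) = (c + 1)*(c + 3)*(c + 4)*(c + 2)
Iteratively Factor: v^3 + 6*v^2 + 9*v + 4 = (v + 1)*(v^2 + 5*v + 4) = (v + 1)*(v + 4)*(v + 1)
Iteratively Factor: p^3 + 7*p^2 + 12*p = (p + 4)*(p^2 + 3*p) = p*(p + 4)*(p + 3)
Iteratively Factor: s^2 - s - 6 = (s - 3)*(s + 2)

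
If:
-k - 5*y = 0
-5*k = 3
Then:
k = -3/5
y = 3/25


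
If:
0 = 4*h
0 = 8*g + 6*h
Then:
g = 0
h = 0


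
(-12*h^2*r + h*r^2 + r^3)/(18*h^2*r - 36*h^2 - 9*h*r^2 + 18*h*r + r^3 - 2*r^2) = r*(4*h + r)/(-6*h*r + 12*h + r^2 - 2*r)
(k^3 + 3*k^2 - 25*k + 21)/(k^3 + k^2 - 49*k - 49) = (k^2 - 4*k + 3)/(k^2 - 6*k - 7)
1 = 1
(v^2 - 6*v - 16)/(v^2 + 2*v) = (v - 8)/v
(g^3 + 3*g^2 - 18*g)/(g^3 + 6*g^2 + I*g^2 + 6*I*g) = (g - 3)/(g + I)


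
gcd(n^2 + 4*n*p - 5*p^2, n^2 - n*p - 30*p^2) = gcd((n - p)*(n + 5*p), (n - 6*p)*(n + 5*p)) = n + 5*p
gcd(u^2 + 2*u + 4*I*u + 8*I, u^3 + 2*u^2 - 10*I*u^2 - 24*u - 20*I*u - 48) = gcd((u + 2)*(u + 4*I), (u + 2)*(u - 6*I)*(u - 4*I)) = u + 2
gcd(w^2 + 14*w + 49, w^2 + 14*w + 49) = w^2 + 14*w + 49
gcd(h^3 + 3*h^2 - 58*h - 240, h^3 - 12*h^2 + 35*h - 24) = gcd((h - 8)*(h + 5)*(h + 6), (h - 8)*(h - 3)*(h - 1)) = h - 8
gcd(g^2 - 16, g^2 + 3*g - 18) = 1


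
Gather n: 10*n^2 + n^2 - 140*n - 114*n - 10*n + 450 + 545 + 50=11*n^2 - 264*n + 1045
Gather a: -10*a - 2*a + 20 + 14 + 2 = 36 - 12*a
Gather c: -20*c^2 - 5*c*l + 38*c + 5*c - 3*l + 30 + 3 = -20*c^2 + c*(43 - 5*l) - 3*l + 33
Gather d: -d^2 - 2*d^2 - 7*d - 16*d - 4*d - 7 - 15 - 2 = -3*d^2 - 27*d - 24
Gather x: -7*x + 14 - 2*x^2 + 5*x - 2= -2*x^2 - 2*x + 12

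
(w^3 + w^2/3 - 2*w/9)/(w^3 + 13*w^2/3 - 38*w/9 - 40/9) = w*(3*w - 1)/(3*w^2 + 11*w - 20)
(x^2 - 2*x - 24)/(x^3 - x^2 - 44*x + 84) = (x + 4)/(x^2 + 5*x - 14)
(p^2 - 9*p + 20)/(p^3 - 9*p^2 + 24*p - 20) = (p - 4)/(p^2 - 4*p + 4)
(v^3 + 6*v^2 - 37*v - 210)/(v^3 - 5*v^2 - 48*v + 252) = (v + 5)/(v - 6)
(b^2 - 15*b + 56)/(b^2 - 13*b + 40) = (b - 7)/(b - 5)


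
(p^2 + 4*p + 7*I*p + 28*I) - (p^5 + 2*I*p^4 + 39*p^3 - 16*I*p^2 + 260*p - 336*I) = -p^5 - 2*I*p^4 - 39*p^3 + p^2 + 16*I*p^2 - 256*p + 7*I*p + 364*I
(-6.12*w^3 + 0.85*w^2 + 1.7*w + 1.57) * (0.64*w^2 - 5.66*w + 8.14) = -3.9168*w^5 + 35.1832*w^4 - 53.5398*w^3 - 1.6982*w^2 + 4.9518*w + 12.7798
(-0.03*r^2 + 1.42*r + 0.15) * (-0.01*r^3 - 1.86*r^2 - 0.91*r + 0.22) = 0.0003*r^5 + 0.0416*r^4 - 2.6154*r^3 - 1.5778*r^2 + 0.1759*r + 0.033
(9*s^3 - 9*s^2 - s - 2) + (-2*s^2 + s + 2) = 9*s^3 - 11*s^2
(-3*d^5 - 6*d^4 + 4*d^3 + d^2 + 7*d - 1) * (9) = -27*d^5 - 54*d^4 + 36*d^3 + 9*d^2 + 63*d - 9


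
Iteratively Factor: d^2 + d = (d)*(d + 1)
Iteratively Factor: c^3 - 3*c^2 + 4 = (c - 2)*(c^2 - c - 2) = (c - 2)^2*(c + 1)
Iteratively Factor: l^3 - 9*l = (l - 3)*(l^2 + 3*l) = (l - 3)*(l + 3)*(l)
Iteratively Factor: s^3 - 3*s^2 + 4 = (s + 1)*(s^2 - 4*s + 4) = (s - 2)*(s + 1)*(s - 2)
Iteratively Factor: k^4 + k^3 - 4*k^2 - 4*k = (k - 2)*(k^3 + 3*k^2 + 2*k) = (k - 2)*(k + 2)*(k^2 + k) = (k - 2)*(k + 1)*(k + 2)*(k)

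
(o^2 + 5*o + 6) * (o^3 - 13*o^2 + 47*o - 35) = o^5 - 8*o^4 - 12*o^3 + 122*o^2 + 107*o - 210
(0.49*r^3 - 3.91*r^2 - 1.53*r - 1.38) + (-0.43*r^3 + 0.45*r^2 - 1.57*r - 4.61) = 0.06*r^3 - 3.46*r^2 - 3.1*r - 5.99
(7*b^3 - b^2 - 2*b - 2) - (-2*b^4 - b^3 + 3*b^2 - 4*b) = 2*b^4 + 8*b^3 - 4*b^2 + 2*b - 2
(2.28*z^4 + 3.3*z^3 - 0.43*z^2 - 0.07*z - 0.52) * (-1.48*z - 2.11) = -3.3744*z^5 - 9.6948*z^4 - 6.3266*z^3 + 1.0109*z^2 + 0.9173*z + 1.0972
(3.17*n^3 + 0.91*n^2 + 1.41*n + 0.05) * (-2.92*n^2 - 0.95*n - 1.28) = -9.2564*n^5 - 5.6687*n^4 - 9.0393*n^3 - 2.6503*n^2 - 1.8523*n - 0.064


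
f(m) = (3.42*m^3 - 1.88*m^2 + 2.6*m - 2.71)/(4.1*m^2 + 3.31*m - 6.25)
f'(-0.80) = -2.58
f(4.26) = 2.90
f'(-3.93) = 0.27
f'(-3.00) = -0.81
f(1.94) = 1.30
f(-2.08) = -10.22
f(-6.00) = -6.79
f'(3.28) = 0.71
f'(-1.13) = -7.62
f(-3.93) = -5.66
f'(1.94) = 0.58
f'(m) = (-8.2*m - 3.31)*(3.42*m^3 - 1.88*m^2 + 2.6*m - 2.71)/(4.1*m^2 + 3.31*m - 6.25)^2 + (10.26*m^2 - 3.76*m + 2.6)/(4.1*m^2 + 3.31*m - 6.25)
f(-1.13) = 2.73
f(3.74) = 2.51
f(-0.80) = 1.23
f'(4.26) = 0.75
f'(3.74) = 0.73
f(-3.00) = -5.78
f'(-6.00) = 0.68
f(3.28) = 2.18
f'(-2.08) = -18.60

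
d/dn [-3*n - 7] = -3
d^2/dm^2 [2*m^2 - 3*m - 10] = 4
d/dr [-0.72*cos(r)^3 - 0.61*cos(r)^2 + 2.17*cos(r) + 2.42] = (2.16*cos(r)^2 + 1.22*cos(r) - 2.17)*sin(r)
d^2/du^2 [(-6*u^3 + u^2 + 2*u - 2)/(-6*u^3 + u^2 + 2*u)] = 4*(216*u^4 - 48*u^3 - 33*u^2 + 6*u + 4)/(u^3*(216*u^6 - 108*u^5 - 198*u^4 + 71*u^3 + 66*u^2 - 12*u - 8))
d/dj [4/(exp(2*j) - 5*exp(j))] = 4*(5 - 2*exp(j))*exp(-j)/(exp(j) - 5)^2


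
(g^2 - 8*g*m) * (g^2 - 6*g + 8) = g^4 - 8*g^3*m - 6*g^3 + 48*g^2*m + 8*g^2 - 64*g*m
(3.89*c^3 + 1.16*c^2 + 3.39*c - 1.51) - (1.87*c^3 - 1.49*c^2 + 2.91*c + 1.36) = 2.02*c^3 + 2.65*c^2 + 0.48*c - 2.87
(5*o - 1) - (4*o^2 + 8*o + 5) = -4*o^2 - 3*o - 6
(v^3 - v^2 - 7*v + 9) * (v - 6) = v^4 - 7*v^3 - v^2 + 51*v - 54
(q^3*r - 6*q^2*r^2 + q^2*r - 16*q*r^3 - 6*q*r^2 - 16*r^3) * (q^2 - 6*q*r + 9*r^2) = q^5*r - 12*q^4*r^2 + q^4*r + 29*q^3*r^3 - 12*q^3*r^2 + 42*q^2*r^4 + 29*q^2*r^3 - 144*q*r^5 + 42*q*r^4 - 144*r^5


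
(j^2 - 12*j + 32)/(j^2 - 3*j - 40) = (j - 4)/(j + 5)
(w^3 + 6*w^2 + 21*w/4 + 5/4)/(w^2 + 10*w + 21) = (4*w^3 + 24*w^2 + 21*w + 5)/(4*(w^2 + 10*w + 21))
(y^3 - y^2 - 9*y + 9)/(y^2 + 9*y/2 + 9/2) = 2*(y^2 - 4*y + 3)/(2*y + 3)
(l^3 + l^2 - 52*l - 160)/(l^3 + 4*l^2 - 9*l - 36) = (l^2 - 3*l - 40)/(l^2 - 9)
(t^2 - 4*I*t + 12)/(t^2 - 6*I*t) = (t + 2*I)/t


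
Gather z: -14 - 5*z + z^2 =z^2 - 5*z - 14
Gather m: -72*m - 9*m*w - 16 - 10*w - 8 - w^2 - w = m*(-9*w - 72) - w^2 - 11*w - 24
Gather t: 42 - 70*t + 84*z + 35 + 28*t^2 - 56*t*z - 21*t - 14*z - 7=28*t^2 + t*(-56*z - 91) + 70*z + 70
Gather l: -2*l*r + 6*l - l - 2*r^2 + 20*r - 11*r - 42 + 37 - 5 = l*(5 - 2*r) - 2*r^2 + 9*r - 10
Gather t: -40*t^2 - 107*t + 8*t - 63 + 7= -40*t^2 - 99*t - 56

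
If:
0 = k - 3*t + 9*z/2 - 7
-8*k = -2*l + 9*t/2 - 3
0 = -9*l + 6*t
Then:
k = 187/163 - 171*z/326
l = 144*z/163 - 212/163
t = 216*z/163 - 318/163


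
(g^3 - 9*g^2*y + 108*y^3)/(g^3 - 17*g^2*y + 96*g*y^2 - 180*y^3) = (-g - 3*y)/(-g + 5*y)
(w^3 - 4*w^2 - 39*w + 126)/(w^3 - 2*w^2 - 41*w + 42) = (w - 3)/(w - 1)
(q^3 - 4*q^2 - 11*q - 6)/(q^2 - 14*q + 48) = (q^2 + 2*q + 1)/(q - 8)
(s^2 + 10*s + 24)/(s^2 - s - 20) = (s + 6)/(s - 5)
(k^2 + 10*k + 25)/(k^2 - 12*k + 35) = (k^2 + 10*k + 25)/(k^2 - 12*k + 35)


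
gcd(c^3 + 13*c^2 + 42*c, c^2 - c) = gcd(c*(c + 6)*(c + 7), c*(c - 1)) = c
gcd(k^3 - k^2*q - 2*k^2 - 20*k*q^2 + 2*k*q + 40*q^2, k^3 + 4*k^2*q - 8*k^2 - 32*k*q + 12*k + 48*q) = k^2 + 4*k*q - 2*k - 8*q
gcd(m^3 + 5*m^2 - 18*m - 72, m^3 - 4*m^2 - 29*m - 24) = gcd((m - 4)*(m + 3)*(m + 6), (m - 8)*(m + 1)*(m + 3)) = m + 3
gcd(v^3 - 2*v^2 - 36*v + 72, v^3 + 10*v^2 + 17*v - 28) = 1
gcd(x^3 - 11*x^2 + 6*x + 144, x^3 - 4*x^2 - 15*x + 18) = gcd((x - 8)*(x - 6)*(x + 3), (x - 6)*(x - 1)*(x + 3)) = x^2 - 3*x - 18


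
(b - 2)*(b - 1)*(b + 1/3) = b^3 - 8*b^2/3 + b + 2/3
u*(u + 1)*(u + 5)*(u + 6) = u^4 + 12*u^3 + 41*u^2 + 30*u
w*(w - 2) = w^2 - 2*w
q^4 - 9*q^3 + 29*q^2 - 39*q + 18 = (q - 3)^2*(q - 2)*(q - 1)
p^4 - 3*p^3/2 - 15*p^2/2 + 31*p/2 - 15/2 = (p - 5/2)*(p - 1)^2*(p + 3)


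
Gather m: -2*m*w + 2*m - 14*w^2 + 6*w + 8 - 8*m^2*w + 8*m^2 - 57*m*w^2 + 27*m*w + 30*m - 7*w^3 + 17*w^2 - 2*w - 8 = m^2*(8 - 8*w) + m*(-57*w^2 + 25*w + 32) - 7*w^3 + 3*w^2 + 4*w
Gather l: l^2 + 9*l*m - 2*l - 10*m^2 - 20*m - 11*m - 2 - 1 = l^2 + l*(9*m - 2) - 10*m^2 - 31*m - 3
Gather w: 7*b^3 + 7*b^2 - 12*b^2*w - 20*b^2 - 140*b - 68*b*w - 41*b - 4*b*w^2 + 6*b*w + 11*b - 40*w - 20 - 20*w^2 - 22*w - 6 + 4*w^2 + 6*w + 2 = 7*b^3 - 13*b^2 - 170*b + w^2*(-4*b - 16) + w*(-12*b^2 - 62*b - 56) - 24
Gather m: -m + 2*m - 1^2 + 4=m + 3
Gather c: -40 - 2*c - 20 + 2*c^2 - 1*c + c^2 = 3*c^2 - 3*c - 60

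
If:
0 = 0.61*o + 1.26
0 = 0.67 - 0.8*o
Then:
No Solution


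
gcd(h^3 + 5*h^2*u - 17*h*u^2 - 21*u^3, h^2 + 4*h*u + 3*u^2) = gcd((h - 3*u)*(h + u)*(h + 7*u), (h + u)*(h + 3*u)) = h + u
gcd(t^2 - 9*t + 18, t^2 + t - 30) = 1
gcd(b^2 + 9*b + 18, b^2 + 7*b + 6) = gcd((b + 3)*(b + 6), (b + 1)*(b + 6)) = b + 6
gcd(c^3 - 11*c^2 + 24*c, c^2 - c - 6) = c - 3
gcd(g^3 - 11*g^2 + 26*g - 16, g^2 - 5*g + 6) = g - 2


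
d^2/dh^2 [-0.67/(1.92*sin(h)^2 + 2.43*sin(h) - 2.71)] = (9.879552*sin(h)^4 + 9.37785600000001*sin(h)^3 + 3.081531*sin(h)^2 - 14.343561*sin(h) - 14.884854)/(1.92*sin(h)^2 + 2.43*sin(h) - 2.71)^3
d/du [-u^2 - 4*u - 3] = -2*u - 4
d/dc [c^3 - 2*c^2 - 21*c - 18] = 3*c^2 - 4*c - 21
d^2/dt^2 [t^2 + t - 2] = 2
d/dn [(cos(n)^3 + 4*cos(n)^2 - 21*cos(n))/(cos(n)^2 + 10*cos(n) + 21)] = (sin(n)^2 - 6*cos(n) + 8)*sin(n)/(cos(n) + 3)^2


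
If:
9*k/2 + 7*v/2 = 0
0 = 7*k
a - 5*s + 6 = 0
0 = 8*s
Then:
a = -6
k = 0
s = 0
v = 0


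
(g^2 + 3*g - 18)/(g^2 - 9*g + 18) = (g + 6)/(g - 6)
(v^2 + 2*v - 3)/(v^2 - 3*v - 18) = (v - 1)/(v - 6)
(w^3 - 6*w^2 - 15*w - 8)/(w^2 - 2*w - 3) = (w^2 - 7*w - 8)/(w - 3)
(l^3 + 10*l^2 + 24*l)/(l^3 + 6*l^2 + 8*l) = (l + 6)/(l + 2)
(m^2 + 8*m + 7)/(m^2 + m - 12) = (m^2 + 8*m + 7)/(m^2 + m - 12)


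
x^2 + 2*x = x*(x + 2)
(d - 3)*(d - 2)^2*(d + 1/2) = d^4 - 13*d^3/2 + 25*d^2/2 - 4*d - 6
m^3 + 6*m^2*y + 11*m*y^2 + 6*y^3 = (m + y)*(m + 2*y)*(m + 3*y)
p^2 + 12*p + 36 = (p + 6)^2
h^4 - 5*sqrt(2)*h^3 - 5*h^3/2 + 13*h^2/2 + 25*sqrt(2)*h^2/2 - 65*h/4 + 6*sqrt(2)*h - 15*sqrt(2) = (h - 5/2)*(h - 4*sqrt(2))*(h - 3*sqrt(2)/2)*(h + sqrt(2)/2)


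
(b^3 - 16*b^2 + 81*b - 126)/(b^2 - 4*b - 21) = (b^2 - 9*b + 18)/(b + 3)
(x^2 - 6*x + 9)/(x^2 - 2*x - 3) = (x - 3)/(x + 1)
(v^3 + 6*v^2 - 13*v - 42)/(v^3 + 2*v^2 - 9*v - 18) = (v + 7)/(v + 3)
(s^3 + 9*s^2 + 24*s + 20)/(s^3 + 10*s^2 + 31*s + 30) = (s + 2)/(s + 3)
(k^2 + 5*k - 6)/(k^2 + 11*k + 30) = (k - 1)/(k + 5)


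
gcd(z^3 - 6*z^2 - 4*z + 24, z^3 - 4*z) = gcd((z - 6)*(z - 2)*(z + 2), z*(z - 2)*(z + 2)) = z^2 - 4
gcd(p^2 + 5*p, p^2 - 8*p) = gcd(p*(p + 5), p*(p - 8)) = p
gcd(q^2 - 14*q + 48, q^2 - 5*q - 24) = q - 8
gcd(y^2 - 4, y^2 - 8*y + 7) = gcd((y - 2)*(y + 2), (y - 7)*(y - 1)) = 1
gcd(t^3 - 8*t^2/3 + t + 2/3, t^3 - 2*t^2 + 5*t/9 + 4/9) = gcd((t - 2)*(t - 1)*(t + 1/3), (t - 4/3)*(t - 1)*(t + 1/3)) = t^2 - 2*t/3 - 1/3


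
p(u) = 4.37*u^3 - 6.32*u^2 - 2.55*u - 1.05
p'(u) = 13.11*u^2 - 12.64*u - 2.55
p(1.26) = -5.55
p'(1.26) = 2.34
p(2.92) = 46.42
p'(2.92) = 72.32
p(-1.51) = -26.66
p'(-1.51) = 46.43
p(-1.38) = -21.05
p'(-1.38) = 39.86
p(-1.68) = -35.32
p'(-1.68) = 55.69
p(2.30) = 12.82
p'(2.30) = 37.73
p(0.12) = -1.44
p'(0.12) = -3.88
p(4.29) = 216.72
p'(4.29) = 184.50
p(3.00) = 52.41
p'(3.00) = 77.52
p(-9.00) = -3675.75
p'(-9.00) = 1173.12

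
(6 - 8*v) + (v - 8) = -7*v - 2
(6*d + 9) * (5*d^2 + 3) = 30*d^3 + 45*d^2 + 18*d + 27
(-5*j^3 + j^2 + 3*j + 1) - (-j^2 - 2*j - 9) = -5*j^3 + 2*j^2 + 5*j + 10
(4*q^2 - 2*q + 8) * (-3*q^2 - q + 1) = -12*q^4 + 2*q^3 - 18*q^2 - 10*q + 8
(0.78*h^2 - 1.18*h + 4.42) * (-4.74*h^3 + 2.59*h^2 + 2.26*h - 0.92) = -3.6972*h^5 + 7.6134*h^4 - 22.2442*h^3 + 8.0634*h^2 + 11.0748*h - 4.0664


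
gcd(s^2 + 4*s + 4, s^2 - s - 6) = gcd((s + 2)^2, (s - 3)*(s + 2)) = s + 2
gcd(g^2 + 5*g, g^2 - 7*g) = g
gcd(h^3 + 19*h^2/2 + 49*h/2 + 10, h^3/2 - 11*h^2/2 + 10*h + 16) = 1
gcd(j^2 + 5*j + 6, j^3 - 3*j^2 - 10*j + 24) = j + 3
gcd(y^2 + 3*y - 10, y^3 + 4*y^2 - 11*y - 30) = y + 5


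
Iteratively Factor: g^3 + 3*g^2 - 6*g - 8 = (g + 1)*(g^2 + 2*g - 8) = (g + 1)*(g + 4)*(g - 2)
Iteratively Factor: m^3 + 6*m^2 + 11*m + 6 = (m + 1)*(m^2 + 5*m + 6) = (m + 1)*(m + 3)*(m + 2)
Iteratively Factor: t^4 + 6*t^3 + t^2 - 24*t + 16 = (t + 4)*(t^3 + 2*t^2 - 7*t + 4) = (t + 4)^2*(t^2 - 2*t + 1) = (t - 1)*(t + 4)^2*(t - 1)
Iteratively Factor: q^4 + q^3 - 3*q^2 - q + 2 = (q - 1)*(q^3 + 2*q^2 - q - 2) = (q - 1)^2*(q^2 + 3*q + 2) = (q - 1)^2*(q + 2)*(q + 1)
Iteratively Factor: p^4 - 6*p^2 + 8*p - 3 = (p - 1)*(p^3 + p^2 - 5*p + 3) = (p - 1)*(p + 3)*(p^2 - 2*p + 1) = (p - 1)^2*(p + 3)*(p - 1)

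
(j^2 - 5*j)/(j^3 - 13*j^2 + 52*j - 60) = j/(j^2 - 8*j + 12)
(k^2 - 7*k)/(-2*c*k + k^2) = (7 - k)/(2*c - k)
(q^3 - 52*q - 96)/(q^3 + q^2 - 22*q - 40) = (q^2 - 2*q - 48)/(q^2 - q - 20)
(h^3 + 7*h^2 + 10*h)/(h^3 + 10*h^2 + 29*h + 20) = h*(h + 2)/(h^2 + 5*h + 4)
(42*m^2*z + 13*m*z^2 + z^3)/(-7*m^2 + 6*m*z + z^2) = z*(6*m + z)/(-m + z)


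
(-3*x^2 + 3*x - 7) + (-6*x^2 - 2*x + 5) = -9*x^2 + x - 2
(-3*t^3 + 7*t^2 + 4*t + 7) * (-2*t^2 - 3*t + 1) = 6*t^5 - 5*t^4 - 32*t^3 - 19*t^2 - 17*t + 7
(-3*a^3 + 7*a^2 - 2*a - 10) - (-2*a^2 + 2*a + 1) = -3*a^3 + 9*a^2 - 4*a - 11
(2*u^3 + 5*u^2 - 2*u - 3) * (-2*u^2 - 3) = -4*u^5 - 10*u^4 - 2*u^3 - 9*u^2 + 6*u + 9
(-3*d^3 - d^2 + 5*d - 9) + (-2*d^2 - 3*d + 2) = -3*d^3 - 3*d^2 + 2*d - 7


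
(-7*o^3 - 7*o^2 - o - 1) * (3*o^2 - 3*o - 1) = -21*o^5 + 25*o^3 + 7*o^2 + 4*o + 1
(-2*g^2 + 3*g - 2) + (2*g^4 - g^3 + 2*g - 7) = 2*g^4 - g^3 - 2*g^2 + 5*g - 9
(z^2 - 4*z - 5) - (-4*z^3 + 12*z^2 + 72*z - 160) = 4*z^3 - 11*z^2 - 76*z + 155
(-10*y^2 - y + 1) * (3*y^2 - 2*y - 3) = -30*y^4 + 17*y^3 + 35*y^2 + y - 3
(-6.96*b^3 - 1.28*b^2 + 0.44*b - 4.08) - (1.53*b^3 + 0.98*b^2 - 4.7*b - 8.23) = -8.49*b^3 - 2.26*b^2 + 5.14*b + 4.15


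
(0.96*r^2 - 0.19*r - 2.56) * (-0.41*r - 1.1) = -0.3936*r^3 - 0.9781*r^2 + 1.2586*r + 2.816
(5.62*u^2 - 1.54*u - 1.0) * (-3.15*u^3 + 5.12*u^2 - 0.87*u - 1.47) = -17.703*u^5 + 33.6254*u^4 - 9.6242*u^3 - 12.0416*u^2 + 3.1338*u + 1.47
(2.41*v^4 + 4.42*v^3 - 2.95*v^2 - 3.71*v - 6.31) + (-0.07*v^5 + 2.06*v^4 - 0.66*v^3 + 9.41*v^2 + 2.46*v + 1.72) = -0.07*v^5 + 4.47*v^4 + 3.76*v^3 + 6.46*v^2 - 1.25*v - 4.59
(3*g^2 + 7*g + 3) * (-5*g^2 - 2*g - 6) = -15*g^4 - 41*g^3 - 47*g^2 - 48*g - 18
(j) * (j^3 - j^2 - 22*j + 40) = j^4 - j^3 - 22*j^2 + 40*j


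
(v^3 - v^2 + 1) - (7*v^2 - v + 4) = v^3 - 8*v^2 + v - 3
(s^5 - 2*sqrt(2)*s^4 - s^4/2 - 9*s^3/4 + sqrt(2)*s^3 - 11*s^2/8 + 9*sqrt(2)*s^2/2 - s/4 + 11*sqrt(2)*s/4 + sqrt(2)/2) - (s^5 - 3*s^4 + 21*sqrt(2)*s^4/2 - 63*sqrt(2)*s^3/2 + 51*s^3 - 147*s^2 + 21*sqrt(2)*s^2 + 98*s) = -25*sqrt(2)*s^4/2 + 5*s^4/2 - 213*s^3/4 + 65*sqrt(2)*s^3/2 - 33*sqrt(2)*s^2/2 + 1165*s^2/8 - 393*s/4 + 11*sqrt(2)*s/4 + sqrt(2)/2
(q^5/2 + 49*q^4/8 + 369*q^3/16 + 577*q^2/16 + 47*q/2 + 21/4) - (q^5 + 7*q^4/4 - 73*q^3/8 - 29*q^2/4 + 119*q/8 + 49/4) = -q^5/2 + 35*q^4/8 + 515*q^3/16 + 693*q^2/16 + 69*q/8 - 7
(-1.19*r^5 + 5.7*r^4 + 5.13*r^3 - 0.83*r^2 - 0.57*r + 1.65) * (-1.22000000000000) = 1.4518*r^5 - 6.954*r^4 - 6.2586*r^3 + 1.0126*r^2 + 0.6954*r - 2.013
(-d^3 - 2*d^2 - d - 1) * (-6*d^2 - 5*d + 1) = 6*d^5 + 17*d^4 + 15*d^3 + 9*d^2 + 4*d - 1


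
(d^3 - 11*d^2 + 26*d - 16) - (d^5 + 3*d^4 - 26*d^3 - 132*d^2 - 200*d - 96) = -d^5 - 3*d^4 + 27*d^3 + 121*d^2 + 226*d + 80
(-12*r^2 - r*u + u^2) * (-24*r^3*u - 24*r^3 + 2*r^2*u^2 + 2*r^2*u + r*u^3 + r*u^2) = 288*r^5*u + 288*r^5 - 38*r^3*u^3 - 38*r^3*u^2 + r^2*u^4 + r^2*u^3 + r*u^5 + r*u^4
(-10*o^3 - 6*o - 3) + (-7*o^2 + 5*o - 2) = -10*o^3 - 7*o^2 - o - 5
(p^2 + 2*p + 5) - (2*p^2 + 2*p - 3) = 8 - p^2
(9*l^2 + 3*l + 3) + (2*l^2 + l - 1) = 11*l^2 + 4*l + 2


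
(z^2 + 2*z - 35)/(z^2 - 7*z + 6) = (z^2 + 2*z - 35)/(z^2 - 7*z + 6)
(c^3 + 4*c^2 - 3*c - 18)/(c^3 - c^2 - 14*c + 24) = (c^2 + 6*c + 9)/(c^2 + c - 12)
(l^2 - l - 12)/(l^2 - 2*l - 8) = (l + 3)/(l + 2)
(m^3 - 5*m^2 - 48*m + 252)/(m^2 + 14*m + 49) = (m^2 - 12*m + 36)/(m + 7)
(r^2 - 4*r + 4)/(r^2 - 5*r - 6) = (-r^2 + 4*r - 4)/(-r^2 + 5*r + 6)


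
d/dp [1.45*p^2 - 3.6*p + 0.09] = 2.9*p - 3.6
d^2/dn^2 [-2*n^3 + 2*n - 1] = -12*n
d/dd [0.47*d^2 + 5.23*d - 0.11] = 0.94*d + 5.23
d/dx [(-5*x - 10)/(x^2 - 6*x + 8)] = 5*(-x^2 + 6*x + 2*(x - 3)*(x + 2) - 8)/(x^2 - 6*x + 8)^2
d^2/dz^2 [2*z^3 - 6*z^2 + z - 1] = 12*z - 12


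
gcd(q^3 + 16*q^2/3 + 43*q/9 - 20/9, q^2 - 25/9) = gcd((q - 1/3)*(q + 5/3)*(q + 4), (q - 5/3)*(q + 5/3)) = q + 5/3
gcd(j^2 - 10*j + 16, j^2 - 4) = j - 2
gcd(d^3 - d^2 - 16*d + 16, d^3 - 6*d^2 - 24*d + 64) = d + 4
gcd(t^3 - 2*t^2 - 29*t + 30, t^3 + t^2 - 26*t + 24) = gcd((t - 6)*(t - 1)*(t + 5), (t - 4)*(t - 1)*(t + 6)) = t - 1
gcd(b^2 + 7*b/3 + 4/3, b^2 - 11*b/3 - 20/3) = b + 4/3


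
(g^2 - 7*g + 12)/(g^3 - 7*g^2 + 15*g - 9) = (g - 4)/(g^2 - 4*g + 3)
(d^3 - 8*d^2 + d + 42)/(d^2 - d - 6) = d - 7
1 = 1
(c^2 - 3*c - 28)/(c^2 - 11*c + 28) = (c + 4)/(c - 4)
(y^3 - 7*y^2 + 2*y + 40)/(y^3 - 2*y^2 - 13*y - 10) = (y - 4)/(y + 1)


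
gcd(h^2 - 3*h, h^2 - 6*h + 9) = h - 3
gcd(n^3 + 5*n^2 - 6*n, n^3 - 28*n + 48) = n + 6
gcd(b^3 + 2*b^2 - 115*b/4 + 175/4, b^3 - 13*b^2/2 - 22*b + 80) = b - 5/2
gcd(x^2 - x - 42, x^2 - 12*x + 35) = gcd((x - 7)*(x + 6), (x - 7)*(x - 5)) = x - 7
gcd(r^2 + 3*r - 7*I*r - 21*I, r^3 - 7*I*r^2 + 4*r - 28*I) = r - 7*I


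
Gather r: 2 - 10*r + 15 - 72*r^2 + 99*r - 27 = -72*r^2 + 89*r - 10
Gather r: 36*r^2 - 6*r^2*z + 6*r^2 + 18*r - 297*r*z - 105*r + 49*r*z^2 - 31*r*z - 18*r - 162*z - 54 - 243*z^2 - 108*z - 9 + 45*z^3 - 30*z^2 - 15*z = r^2*(42 - 6*z) + r*(49*z^2 - 328*z - 105) + 45*z^3 - 273*z^2 - 285*z - 63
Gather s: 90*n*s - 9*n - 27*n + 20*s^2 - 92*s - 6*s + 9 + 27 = -36*n + 20*s^2 + s*(90*n - 98) + 36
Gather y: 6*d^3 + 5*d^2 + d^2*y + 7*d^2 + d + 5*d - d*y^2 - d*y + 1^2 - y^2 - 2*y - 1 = 6*d^3 + 12*d^2 + 6*d + y^2*(-d - 1) + y*(d^2 - d - 2)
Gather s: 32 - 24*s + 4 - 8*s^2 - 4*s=-8*s^2 - 28*s + 36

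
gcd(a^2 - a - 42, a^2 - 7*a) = a - 7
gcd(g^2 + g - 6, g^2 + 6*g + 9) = g + 3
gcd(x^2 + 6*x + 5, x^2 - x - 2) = x + 1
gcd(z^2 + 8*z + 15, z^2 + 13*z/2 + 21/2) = z + 3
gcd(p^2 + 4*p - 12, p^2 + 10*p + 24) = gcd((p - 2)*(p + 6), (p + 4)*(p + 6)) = p + 6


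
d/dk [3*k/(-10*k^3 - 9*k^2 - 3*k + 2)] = 3*(20*k^3 + 9*k^2 + 2)/(100*k^6 + 180*k^5 + 141*k^4 + 14*k^3 - 27*k^2 - 12*k + 4)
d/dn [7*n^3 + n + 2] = 21*n^2 + 1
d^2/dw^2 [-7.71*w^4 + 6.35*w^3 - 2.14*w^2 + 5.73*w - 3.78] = -92.52*w^2 + 38.1*w - 4.28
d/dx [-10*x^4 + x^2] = -40*x^3 + 2*x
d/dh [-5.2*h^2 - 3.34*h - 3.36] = -10.4*h - 3.34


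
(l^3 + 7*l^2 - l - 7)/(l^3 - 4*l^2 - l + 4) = (l + 7)/(l - 4)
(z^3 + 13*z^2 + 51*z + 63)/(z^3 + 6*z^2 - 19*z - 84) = (z + 3)/(z - 4)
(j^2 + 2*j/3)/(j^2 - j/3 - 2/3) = j/(j - 1)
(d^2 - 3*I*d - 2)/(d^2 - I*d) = (d - 2*I)/d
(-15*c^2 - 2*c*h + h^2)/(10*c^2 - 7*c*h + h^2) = (-3*c - h)/(2*c - h)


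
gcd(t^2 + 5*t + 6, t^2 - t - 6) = t + 2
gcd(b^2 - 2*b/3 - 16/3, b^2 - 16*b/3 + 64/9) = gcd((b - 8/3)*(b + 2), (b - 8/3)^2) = b - 8/3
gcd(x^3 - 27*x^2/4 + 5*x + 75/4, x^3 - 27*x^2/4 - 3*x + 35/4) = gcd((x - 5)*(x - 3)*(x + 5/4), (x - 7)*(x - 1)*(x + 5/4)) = x + 5/4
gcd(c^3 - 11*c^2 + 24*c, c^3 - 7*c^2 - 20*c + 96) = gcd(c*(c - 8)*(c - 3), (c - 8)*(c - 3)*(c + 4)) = c^2 - 11*c + 24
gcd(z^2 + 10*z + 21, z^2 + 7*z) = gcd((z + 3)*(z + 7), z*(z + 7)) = z + 7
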